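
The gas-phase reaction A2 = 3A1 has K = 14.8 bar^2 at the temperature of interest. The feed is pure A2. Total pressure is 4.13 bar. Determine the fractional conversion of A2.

X = 0.397

Take 1 mol A2 as basis and let X be its fractional conversion, so ξ = X.
Moles: n_A2 = 1 − X; n_A1 = 3X.
Summing: n_T = 1 + 2X.
y_i = n_i/n_T, p_i = y_i·P. K = p_A1^3 / (p_A2).
Setting this equal to 14.8 bar^2 and taking the physical root (0 < X < 1) gives X = 0.397.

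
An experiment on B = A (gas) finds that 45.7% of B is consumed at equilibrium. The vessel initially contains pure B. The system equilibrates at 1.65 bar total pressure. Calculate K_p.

K_p = 0.842

Basis: 1 mol B initially; let X = conversion of B. Extent ξ = X.
Mole table: n_B = 1 − X; n_A = X.
n_T stays at 1 (no change in mole number).
At X = 0.457: n_B = 0.543, n_A = 0.457, n_T = 1.
p_i = (n_i/n_T)·P. K_p = p_A / (p_B) = 0.842.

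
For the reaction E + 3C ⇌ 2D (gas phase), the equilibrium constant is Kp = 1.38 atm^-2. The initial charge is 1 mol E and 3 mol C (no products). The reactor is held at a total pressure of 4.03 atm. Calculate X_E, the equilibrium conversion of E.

Take 1 mol E as basis and let X be its fractional conversion, so ξ = X.
Mole table: n_E = 1 − X; n_C = 3 − 3X; n_D = 2X.
Summing: n_T = 4 − 2X.
y_i = n_i/n_T, p_i = y_i·P. Kp = p_D^2 / (p_E p_C^3).
Substituting and setting equal to 1.38 atm^-2 gives a polynomial in X; the root in (0,1) is X = 0.626.

X = 0.626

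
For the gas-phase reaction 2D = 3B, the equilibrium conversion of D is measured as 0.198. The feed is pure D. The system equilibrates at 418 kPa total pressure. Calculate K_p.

Let X = conversion of D (basis 1 mol D); extent of reaction ξ = 0.5X.
At extent ξ: n_D = 1 − X; n_B = 1.5X.
Summing: n_T = 1 + 0.5X.
At X = 0.198: n_D = 0.802, n_B = 0.297, n_T = 1.1.
p_i = (n_i/n_T)·P. K_p = p_B^3 / (p_D^2) = 15.5 kPa.

K_p = 15.5 kPa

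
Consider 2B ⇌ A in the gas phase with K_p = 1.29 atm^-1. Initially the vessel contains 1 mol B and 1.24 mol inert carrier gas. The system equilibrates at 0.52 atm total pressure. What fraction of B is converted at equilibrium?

X = 0.308

Let X = conversion of B (basis 1 mol B); extent of reaction ξ = 0.5X.
Mole table: n_B = 1 − X; n_A = 0.5X; n_I = 1.24 (inert).
Summing: n_T = 2.24 − 0.5X.
Mole fractions y_i = n_i/n_T; K_p = p_A / (p_B^2) with p_i = y_i·P.
Setting this equal to 1.29 atm^-1 and taking the physical root (0 < X < 1) gives X = 0.308.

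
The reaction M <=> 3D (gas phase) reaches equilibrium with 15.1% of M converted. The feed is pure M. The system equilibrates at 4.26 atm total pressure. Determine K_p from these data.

K_p = 1.17 atm^2

Let X = conversion of M (basis 1 mol M); extent of reaction ξ = X.
Moles: n_M = 1 − X; n_D = 3X.
n_T = Σnᵢ = 1 + 2X.
At X = 0.151: n_M = 0.849, n_D = 0.453, n_T = 1.3.
p_i = (n_i/n_T)·P. K_p = p_D^3 / (p_M) = 1.17 atm^2.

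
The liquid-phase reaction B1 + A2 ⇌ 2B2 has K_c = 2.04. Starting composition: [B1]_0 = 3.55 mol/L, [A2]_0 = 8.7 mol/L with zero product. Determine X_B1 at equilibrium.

X = 0.607

Let X = conversion of B1; extent ξ = 3.55·X mol/L.
Concentrations: [B1] = 3.55 − 3.55X; [A2] = 8.7 − 3.55X; [B2] = 7.1X.
K_c = [B2]^2 / ([B1] [A2]).
This equals 2.04 at X = 0.607 (the root in 0 < X < 1).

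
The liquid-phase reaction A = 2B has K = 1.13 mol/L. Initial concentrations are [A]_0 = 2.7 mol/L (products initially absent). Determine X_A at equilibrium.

Let X = conversion of A; extent ξ = 2.7·X mol/L.
Concentrations: [A] = 2.7 − 2.7X; [B] = 5.4X.
K = [B]^2 / ([A]).
This equals 1.13 at X = 0.275 (the root in 0 < X < 1).

X = 0.275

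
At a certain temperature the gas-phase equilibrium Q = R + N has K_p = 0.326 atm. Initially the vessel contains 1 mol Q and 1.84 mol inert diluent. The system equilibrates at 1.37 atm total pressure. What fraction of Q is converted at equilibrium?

X = 0.583

Basis: 1 mol Q initially; let X = conversion of Q. Extent ξ = X.
At extent ξ: n_Q = 1 − X; n_R = X; n_N = X; n_I = 1.84 (inert).
Total moles n_T = 2.84 + X.
y_i = n_i/n_T, p_i = y_i·P. K_p = p_R p_N / (p_Q).
Setting this equal to 0.326 atm and taking the physical root (0 < X < 1) gives X = 0.583.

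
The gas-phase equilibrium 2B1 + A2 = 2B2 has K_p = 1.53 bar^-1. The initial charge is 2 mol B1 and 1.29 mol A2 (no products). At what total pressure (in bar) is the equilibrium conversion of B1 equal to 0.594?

Let X = conversion of B1 (basis 2 mol B1); extent of reaction ξ = X.
At extent ξ: n_B1 = 2 − 2X; n_A2 = 1.29 − X; n_B2 = 2X.
n_T = Σnᵢ = 3.29 − X.
K_p = p_B2^2 / (p_B1^2 p_A2) with p_i = (n_i/n_T)·P.
At X = 0.594: the mole-fraction product g(X) = Π y_i^ν_i = 8.291. Since K_p = g(X)·P^{-1}, P = (g/K_p)^(1/1) = (8.291/1.53)^(1/1) = 5.42 bar.

P = 5.42 bar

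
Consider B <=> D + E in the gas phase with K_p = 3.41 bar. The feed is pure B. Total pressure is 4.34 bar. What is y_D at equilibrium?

y_D = 0.399

Let X = conversion of B (basis 1 mol B); extent of reaction ξ = X.
Mole table: n_B = 1 − X; n_D = X; n_E = X.
n_T = Σnᵢ = 1 + X.
With p_i = (n_i/n_T)P, K_p = p_D p_E / (p_B).
Equating to 3.41 bar and solving on 0 < X < 1: X = 0.663.
Then n_D = 0.663, n_T = 1.66, so y_D = 0.399.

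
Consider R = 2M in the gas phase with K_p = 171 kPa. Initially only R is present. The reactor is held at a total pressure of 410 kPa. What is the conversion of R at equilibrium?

X = 0.307

Basis: 1 mol R initially; let X = conversion of R. Extent ξ = X.
Species balance: n_R = 1 − X; n_M = 2X.
Total moles n_T = 1 + X.
Mole fractions y_i = n_i/n_T; K_p = p_M^2 / (p_R) with p_i = y_i·P.
Equating to 171 kPa and solving on 0 < X < 1: X = 0.307.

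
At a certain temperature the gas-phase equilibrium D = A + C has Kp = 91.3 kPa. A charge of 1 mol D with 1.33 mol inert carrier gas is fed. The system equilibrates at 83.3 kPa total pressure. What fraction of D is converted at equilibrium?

Let X = conversion of D (basis 1 mol D); extent of reaction ξ = X.
Moles: n_D = 1 − X; n_A = X; n_C = X; n_I = 1.33 (inert).
n_T = Σnᵢ = 2.33 + X.
With p_i = (n_i/n_T)P, Kp = p_A p_C / (p_D).
Substituting and setting equal to 91.3 kPa gives a polynomial in X; the root in (0,1) is X = 0.810.

X = 0.810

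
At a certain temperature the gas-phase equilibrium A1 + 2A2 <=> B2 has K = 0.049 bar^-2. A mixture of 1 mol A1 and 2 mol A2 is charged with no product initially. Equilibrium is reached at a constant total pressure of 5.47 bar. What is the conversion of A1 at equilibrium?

X = 0.326

Basis: 1 mol A1 initially; let X = conversion of A1. Extent ξ = X.
At extent ξ: n_A1 = 1 − X; n_A2 = 2 − 2X; n_B2 = X.
Summing: n_T = 3 − 2X.
Mole fractions y_i = n_i/n_T; K = p_B2 / (p_A1 p_A2^2) with p_i = y_i·P.
Setting this equal to 0.049 bar^-2 and taking the physical root (0 < X < 1) gives X = 0.326.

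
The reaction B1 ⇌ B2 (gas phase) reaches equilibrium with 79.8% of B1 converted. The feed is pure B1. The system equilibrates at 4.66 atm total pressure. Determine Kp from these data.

Take 1 mol B1 as basis and let X be its fractional conversion, so ξ = X.
Mole table: n_B1 = 1 − X; n_B2 = X.
n_T stays at 1 (no change in mole number).
At X = 0.798: n_B1 = 0.202, n_B2 = 0.798, n_T = 1.
p_i = (n_i/n_T)·P. Kp = p_B2 / (p_B1) = 3.95.

Kp = 3.95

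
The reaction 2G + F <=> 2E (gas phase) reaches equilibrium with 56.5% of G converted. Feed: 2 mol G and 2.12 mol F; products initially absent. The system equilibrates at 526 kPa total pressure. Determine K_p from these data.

K_p = 0.00733 kPa^-1

Basis: 2 mol G initially; let X = conversion of G. Extent ξ = X.
Mole table: n_G = 2 − 2X; n_F = 2.12 − X; n_E = 2X.
Total moles n_T = 4.12 − X.
At X = 0.565: n_G = 0.87, n_F = 1.56, n_E = 1.13, n_T = 3.56.
p_i = (n_i/n_T)·P. K_p = p_E^2 / (p_G^2 p_F) = 0.00733 kPa^-1.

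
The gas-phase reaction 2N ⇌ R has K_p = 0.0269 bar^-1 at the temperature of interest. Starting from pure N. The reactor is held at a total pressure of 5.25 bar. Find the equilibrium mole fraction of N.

y_N = 0.889

Basis: 1 mol N initially; let X = conversion of N. Extent ξ = 0.5X.
Species balance: n_N = 1 − X; n_R = 0.5X.
Summing: n_T = 1 − 0.5X.
Mole fractions y_i = n_i/n_T; K_p = p_R / (p_N^2) with p_i = y_i·P.
Setting this equal to 0.0269 bar^-1 and taking the physical root (0 < X < 1) gives X = 0.201.
Then n_N = 0.799, n_T = 0.9, so y_N = 0.889.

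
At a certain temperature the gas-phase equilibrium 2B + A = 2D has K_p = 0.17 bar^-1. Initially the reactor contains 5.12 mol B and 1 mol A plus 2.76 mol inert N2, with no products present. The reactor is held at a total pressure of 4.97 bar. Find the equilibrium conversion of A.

X = 0.477

Take 1 mol A as basis and let X be its fractional conversion, so ξ = X.
At extent ξ: n_B = 5.12 − 2X; n_A = 1 − X; n_D = 2X; n_I = 2.76 (inert).
n_T = Σnᵢ = 8.88 − X.
y_i = n_i/n_T, p_i = y_i·P. K_p = p_D^2 / (p_B^2 p_A).
Equating to 0.17 bar^-1 and solving on 0 < X < 1: X = 0.477.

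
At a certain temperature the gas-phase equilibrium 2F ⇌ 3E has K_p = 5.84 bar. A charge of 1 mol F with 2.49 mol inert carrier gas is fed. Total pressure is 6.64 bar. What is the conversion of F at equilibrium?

Basis: 1 mol F initially; let X = conversion of F. Extent ξ = 0.5X.
Species balance: n_F = 1 − X; n_E = 1.5X; n_I = 2.49 (inert).
Total moles n_T = 3.49 + 0.5X.
Mole fractions y_i = n_i/n_T; K_p = p_E^3 / (p_F^2) with p_i = y_i·P.
Setting this equal to 5.84 bar and taking the physical root (0 < X < 1) gives X = 0.568.

X = 0.568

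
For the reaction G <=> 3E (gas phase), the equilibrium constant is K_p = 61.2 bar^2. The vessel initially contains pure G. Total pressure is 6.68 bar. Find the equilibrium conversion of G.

X = 0.466

Take 1 mol G as basis and let X be its fractional conversion, so ξ = X.
Species balance: n_G = 1 − X; n_E = 3X.
n_T = Σnᵢ = 1 + 2X.
y_i = n_i/n_T, p_i = y_i·P. K_p = p_E^3 / (p_G).
Setting this equal to 61.2 bar^2 and taking the physical root (0 < X < 1) gives X = 0.466.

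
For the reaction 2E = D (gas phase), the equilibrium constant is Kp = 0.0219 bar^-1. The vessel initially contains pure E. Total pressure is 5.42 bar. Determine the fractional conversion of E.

Let X = conversion of E (basis 1 mol E); extent of reaction ξ = 0.5X.
At extent ξ: n_E = 1 − X; n_D = 0.5X.
Summing: n_T = 1 − 0.5X.
Mole fractions y_i = n_i/n_T; Kp = p_D / (p_E^2) with p_i = y_i·P.
Setting this equal to 0.0219 bar^-1 and taking the physical root (0 < X < 1) gives X = 0.177.

X = 0.177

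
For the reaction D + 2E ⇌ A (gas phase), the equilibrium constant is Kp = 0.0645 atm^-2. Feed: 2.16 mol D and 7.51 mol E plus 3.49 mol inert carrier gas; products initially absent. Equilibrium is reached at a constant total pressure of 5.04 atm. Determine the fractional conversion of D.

X = 0.309

Let X = conversion of D (basis 2.16 mol D); extent of reaction ξ = 2.16X.
Mole table: n_D = 2.16 − 2.16X; n_E = 7.51 − 4.32X; n_A = 2.16X; n_I = 3.49 (inert).
n_T = Σnᵢ = 13.2 − 4.32X.
y_i = n_i/n_T, p_i = y_i·P. Kp = p_A / (p_D p_E^2).
Setting this equal to 0.0645 atm^-2 and taking the physical root (0 < X < 1) gives X = 0.309.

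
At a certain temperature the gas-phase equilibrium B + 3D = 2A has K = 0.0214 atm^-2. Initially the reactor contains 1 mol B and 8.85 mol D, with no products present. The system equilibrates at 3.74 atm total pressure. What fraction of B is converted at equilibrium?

X = 0.460

Take 1 mol B as basis and let X be its fractional conversion, so ξ = X.
Moles: n_B = 1 − X; n_D = 8.85 − 3X; n_A = 2X.
Summing: n_T = 9.85 − 2X.
y_i = n_i/n_T, p_i = y_i·P. K = p_A^2 / (p_B p_D^3).
Equating to 0.0214 atm^-2 and solving on 0 < X < 1: X = 0.460.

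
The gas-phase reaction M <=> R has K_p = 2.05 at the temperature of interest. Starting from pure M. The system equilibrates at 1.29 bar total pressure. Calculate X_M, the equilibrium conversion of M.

Basis: 1 mol M initially; let X = conversion of M. Extent ξ = X.
Mole table: n_M = 1 − X; n_R = X.
Since Δν = 0, n_T = 1 throughout.
Mole fractions y_i = n_i/n_T; K_p = p_R / (p_M) with p_i = y_i·P.
Equating to 2.05 and solving on 0 < X < 1: X = 0.672.

X = 0.672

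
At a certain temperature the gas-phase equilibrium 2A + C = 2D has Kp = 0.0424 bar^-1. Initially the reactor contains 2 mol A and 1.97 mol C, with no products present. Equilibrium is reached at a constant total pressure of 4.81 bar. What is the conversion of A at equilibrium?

X = 0.235

Let X = conversion of A (basis 2 mol A); extent of reaction ξ = X.
Species balance: n_A = 2 − 2X; n_C = 1.97 − X; n_D = 2X.
n_T = Σnᵢ = 3.97 − X.
Mole fractions y_i = n_i/n_T; Kp = p_D^2 / (p_A^2 p_C) with p_i = y_i·P.
Substituting and setting equal to 0.0424 bar^-1 gives a polynomial in X; the root in (0,1) is X = 0.235.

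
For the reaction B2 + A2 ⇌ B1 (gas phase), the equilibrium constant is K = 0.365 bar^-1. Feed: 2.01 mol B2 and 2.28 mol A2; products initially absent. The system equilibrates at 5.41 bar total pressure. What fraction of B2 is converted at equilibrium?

Let X = conversion of B2 (basis 2.01 mol B2); extent of reaction ξ = 2.01X.
Species balance: n_B2 = 2.01 − 2.01X; n_A2 = 2.28 − 2.01X; n_B1 = 2.01X.
Summing: n_T = 4.29 − 2.01X.
y_i = n_i/n_T, p_i = y_i·P. K = p_B1 / (p_B2 p_A2).
This yields a degree-2 equation in X; solving on (0,1), X = 0.446.

X = 0.446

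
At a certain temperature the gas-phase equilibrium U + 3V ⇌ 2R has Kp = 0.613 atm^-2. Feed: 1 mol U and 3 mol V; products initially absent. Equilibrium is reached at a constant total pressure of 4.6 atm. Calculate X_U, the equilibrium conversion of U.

Let X = conversion of U (basis 1 mol U); extent of reaction ξ = X.
Species balance: n_U = 1 − X; n_V = 3 − 3X; n_R = 2X.
Total moles n_T = 4 − 2X.
With p_i = (n_i/n_T)P, Kp = p_R^2 / (p_U p_V^3).
Setting this equal to 0.613 atm^-2 and taking the physical root (0 < X < 1) gives X = 0.580.

X = 0.580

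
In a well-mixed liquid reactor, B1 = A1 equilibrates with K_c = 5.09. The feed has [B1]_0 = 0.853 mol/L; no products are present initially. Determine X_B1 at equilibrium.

X = 0.836

Let X = conversion of B1; extent ξ = 0.853·X mol/L.
Concentrations: [B1] = 0.853 − 0.853X; [A1] = 0.853X.
K_c = [A1] / ([B1]).
This equals 5.09 at X = 0.836 (the root in 0 < X < 1).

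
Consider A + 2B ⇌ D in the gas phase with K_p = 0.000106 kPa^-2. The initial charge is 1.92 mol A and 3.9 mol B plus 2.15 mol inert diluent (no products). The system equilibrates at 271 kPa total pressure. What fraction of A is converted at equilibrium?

Take 1.92 mol A as basis and let X be its fractional conversion, so ξ = 1.92X.
Species balance: n_A = 1.92 − 1.92X; n_B = 3.9 − 3.84X; n_D = 1.92X; n_I = 2.15 (inert).
n_T = Σnᵢ = 7.97 − 3.84X.
Mole fractions y_i = n_i/n_T; K_p = p_D / (p_A p_B^2) with p_i = y_i·P.
This yields a degree-3 equation in X; solving on (0,1), X = 0.472.

X = 0.472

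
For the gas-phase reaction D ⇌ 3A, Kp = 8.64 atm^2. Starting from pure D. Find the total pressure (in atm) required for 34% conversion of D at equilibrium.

Take 1 mol D as basis and let X be its fractional conversion, so ξ = X.
Moles: n_D = 1 − X; n_A = 3X.
n_T = Σnᵢ = 1 + 2X.
Kp = p_A^3 / (p_D) with p_i = (n_i/n_T)·P.
At X = 0.34: the mole-fraction product g(X) = Π y_i^ν_i = 0.5697. Since Kp = g(X)·P^{2}, P = (Kp/g)^(1/2) = (8.64/0.5697)^(1/2) = 3.89 atm.

P = 3.89 atm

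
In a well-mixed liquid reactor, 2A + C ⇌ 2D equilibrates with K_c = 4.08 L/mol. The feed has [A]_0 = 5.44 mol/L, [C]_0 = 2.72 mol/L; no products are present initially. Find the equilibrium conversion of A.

X = 0.660

Let X = conversion of A; extent ξ = 5.44X/2 mol/L.
Concentrations: [A] = 5.44 − 5.44X; [C] = 2.72 − 2.72X; [D] = 5.44X.
K_c = [D]^2 / ([A]^2 [C]).
Equating to 4.08 L/mol: the physical root is X = 0.660.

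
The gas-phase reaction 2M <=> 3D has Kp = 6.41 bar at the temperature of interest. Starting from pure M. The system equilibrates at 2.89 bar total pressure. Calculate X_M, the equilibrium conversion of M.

Basis: 1 mol M initially; let X = conversion of M. Extent ξ = 0.5X.
Moles: n_M = 1 − X; n_D = 1.5X.
Summing: n_T = 1 + 0.5X.
Mole fractions y_i = n_i/n_T; Kp = p_D^3 / (p_M^2) with p_i = y_i·P.
Substituting and setting equal to 6.41 bar gives a polynomial in X; the root in (0,1) is X = 0.552.

X = 0.552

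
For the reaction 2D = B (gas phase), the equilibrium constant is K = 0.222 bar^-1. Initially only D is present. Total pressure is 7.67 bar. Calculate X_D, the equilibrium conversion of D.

X = 0.642

Basis: 1 mol D initially; let X = conversion of D. Extent ξ = 0.5X.
Mole table: n_D = 1 − X; n_B = 0.5X.
n_T = Σnᵢ = 1 − 0.5X.
Mole fractions y_i = n_i/n_T; K = p_B / (p_D^2) with p_i = y_i·P.
This yields a degree-2 equation in X; solving on (0,1), X = 0.642.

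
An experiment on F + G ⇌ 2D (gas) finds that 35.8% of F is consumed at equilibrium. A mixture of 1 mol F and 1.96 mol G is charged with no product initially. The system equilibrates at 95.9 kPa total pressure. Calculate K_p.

Take 1 mol F as basis and let X be its fractional conversion, so ξ = X.
Moles: n_F = 1 − X; n_G = 1.96 − X; n_D = 2X.
Total moles n_T = 2.96 (Δν = 0, constant).
At X = 0.358: n_F = 0.642, n_G = 1.6, n_D = 0.716, n_T = 2.96.
p_i = (n_i/n_T)·P. K_p = p_D^2 / (p_F p_G) = 0.498.

K_p = 0.498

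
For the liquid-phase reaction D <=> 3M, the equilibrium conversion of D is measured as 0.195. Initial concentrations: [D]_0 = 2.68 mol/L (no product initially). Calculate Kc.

Let X = conversion of D.
Concentrations: [D] = 2.68 − 2.68X; [M] = 8.04X.
At X = 0.195: [D] = 2.16, [M] = 1.57.
Kc = [M]^3 / ([D]) = 1.79 (mol/L)^2.

Kc = 1.79 (mol/L)^2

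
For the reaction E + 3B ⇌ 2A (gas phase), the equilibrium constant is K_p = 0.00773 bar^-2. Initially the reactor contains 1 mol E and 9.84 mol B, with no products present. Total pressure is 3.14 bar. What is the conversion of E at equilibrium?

X = 0.301

Take 1 mol E as basis and let X be its fractional conversion, so ξ = X.
Species balance: n_E = 1 − X; n_B = 9.84 − 3X; n_A = 2X.
Summing: n_T = 10.8 − 2X.
y_i = n_i/n_T, p_i = y_i·P. K_p = p_A^2 / (p_E p_B^3).
This yields a degree-4 equation in X; solving on (0,1), X = 0.301.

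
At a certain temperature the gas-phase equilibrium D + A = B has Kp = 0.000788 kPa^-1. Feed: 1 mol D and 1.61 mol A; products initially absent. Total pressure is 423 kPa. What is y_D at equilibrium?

Let X = conversion of D (basis 1 mol D); extent of reaction ξ = X.
At extent ξ: n_D = 1 − X; n_A = 1.61 − X; n_B = X.
n_T = Σnᵢ = 2.61 − X.
Mole fractions y_i = n_i/n_T; Kp = p_B / (p_D p_A) with p_i = y_i·P.
Setting this equal to 0.000788 kPa^-1 and taking the physical root (0 < X < 1) gives X = 0.165.
Then n_D = 0.835, n_T = 2.45, so y_D = 0.342.

y_D = 0.342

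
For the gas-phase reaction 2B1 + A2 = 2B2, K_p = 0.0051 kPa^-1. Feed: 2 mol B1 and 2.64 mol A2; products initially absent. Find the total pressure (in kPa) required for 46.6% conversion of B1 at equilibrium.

P = 287 kPa

Basis: 2 mol B1 initially; let X = conversion of B1. Extent ξ = X.
Mole table: n_B1 = 2 − 2X; n_A2 = 2.64 − X; n_B2 = 2X.
Total moles n_T = 4.64 − X.
K_p = p_B2^2 / (p_B1^2 p_A2) with p_i = (n_i/n_T)·P.
At X = 0.466: the mole-fraction product g(X) = Π y_i^ν_i = 1.462. Since K_p = g(X)·P^{-1}, P = (g/K_p)^(1/1) = (1.462/0.0051)^(1/1) = 287 kPa.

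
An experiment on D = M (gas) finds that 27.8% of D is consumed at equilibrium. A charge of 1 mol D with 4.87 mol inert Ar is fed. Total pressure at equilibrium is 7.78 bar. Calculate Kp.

Take 1 mol D as basis and let X be its fractional conversion, so ξ = X.
At extent ξ: n_D = 1 − X; n_M = X; n_I = 4.87 (inert).
Since Δν = 0, n_T = 5.87 throughout.
At X = 0.278: n_D = 0.722, n_M = 0.278, n_T = 5.87.
p_i = (n_i/n_T)·P. Kp = p_M / (p_D) = 0.385.

Kp = 0.385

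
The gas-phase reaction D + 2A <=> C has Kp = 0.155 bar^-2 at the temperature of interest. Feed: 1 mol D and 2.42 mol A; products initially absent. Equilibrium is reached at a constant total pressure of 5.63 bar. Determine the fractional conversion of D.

X = 0.598

Take 1 mol D as basis and let X be its fractional conversion, so ξ = X.
At extent ξ: n_D = 1 − X; n_A = 2.42 − 2X; n_C = X.
Summing: n_T = 3.42 − 2X.
Mole fractions y_i = n_i/n_T; Kp = p_C / (p_D p_A^2) with p_i = y_i·P.
Equating to 0.155 bar^-2 and solving on 0 < X < 1: X = 0.598.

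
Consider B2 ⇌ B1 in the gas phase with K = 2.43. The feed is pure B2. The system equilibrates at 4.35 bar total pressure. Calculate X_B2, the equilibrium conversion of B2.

X = 0.708

Basis: 1 mol B2 initially; let X = conversion of B2. Extent ξ = X.
Mole table: n_B2 = 1 − X; n_B1 = X.
n_T stays at 1 (no change in mole number).
y_i = n_i/n_T, p_i = y_i·P. K = p_B1 / (p_B2).
This yields a degree-1 equation in X; solving on (0,1), X = 0.708.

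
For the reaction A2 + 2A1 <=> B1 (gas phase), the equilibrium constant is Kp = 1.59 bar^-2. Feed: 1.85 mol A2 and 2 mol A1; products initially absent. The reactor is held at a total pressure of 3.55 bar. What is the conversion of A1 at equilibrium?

X = 0.782

Take 2 mol A1 as basis and let X be its fractional conversion, so ξ = X.
Moles: n_A2 = 1.85 − X; n_A1 = 2 − 2X; n_B1 = X.
Total moles n_T = 3.85 − 2X.
y_i = n_i/n_T, p_i = y_i·P. Kp = p_B1 / (p_A2 p_A1^2).
This yields a degree-3 equation in X; solving on (0,1), X = 0.782.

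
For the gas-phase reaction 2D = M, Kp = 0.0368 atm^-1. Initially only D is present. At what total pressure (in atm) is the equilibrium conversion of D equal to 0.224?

P = 4.49 atm

Let X = conversion of D (basis 1 mol D); extent of reaction ξ = 0.5X.
Moles: n_D = 1 − X; n_M = 0.5X.
Total moles n_T = 1 − 0.5X.
Kp = p_M / (p_D^2) with p_i = (n_i/n_T)·P.
At X = 0.224: the mole-fraction product g(X) = Π y_i^ν_i = 0.1652. Since Kp = g(X)·P^{-1}, P = (g/Kp)^(1/1) = (0.1652/0.0368)^(1/1) = 4.49 atm.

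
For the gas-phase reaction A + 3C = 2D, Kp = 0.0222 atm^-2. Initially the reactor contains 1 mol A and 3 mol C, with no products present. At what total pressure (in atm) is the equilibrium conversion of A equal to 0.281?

Take 1 mol A as basis and let X be its fractional conversion, so ξ = X.
Moles: n_A = 1 − X; n_C = 3 − 3X; n_D = 2X.
Summing: n_T = 4 − 2X.
Kp = p_D^2 / (p_A p_C^3) with p_i = (n_i/n_T)·P.
At X = 0.281: the mole-fraction product g(X) = Π y_i^ν_i = 0.5174. Since Kp = g(X)·P^{-2}, P = (g/Kp)^(1/2) = (0.5174/0.0222)^(1/2) = 4.83 atm.

P = 4.83 atm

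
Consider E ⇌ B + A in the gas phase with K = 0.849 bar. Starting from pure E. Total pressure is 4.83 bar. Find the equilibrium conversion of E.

Let X = conversion of E (basis 1 mol E); extent of reaction ξ = X.
At extent ξ: n_E = 1 − X; n_B = X; n_A = X.
n_T = Σnᵢ = 1 + X.
y_i = n_i/n_T, p_i = y_i·P. K = p_B p_A / (p_E).
Setting this equal to 0.849 bar and taking the physical root (0 < X < 1) gives X = 0.387.

X = 0.387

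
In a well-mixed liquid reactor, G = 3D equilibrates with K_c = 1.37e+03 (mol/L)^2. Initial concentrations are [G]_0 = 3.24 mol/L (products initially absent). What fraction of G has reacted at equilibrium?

X = 0.866

Let X = conversion of G; extent ξ = 3.24·X mol/L.
Concentrations: [G] = 3.24 − 3.24X; [D] = 9.72X.
K_c = [D]^3 / ([G]).
Equating to 1.37e+03 (mol/L)^2: the physical root is X = 0.866.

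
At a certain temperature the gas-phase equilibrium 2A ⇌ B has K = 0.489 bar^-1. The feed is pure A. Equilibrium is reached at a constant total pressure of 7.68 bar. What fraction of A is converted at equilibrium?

X = 0.750

Basis: 1 mol A initially; let X = conversion of A. Extent ξ = 0.5X.
At extent ξ: n_A = 1 − X; n_B = 0.5X.
Total moles n_T = 1 − 0.5X.
Mole fractions y_i = n_i/n_T; K = p_B / (p_A^2) with p_i = y_i·P.
Setting this equal to 0.489 bar^-1 and taking the physical root (0 < X < 1) gives X = 0.750.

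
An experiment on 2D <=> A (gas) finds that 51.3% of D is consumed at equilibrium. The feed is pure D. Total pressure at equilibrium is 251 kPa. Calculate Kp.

Kp = 0.0032 kPa^-1

Basis: 1 mol D initially; let X = conversion of D. Extent ξ = 0.5X.
Moles: n_D = 1 − X; n_A = 0.5X.
Summing: n_T = 1 − 0.5X.
At X = 0.513: n_D = 0.487, n_A = 0.257, n_T = 0.744.
p_i = (n_i/n_T)·P. Kp = p_A / (p_D^2) = 0.0032 kPa^-1.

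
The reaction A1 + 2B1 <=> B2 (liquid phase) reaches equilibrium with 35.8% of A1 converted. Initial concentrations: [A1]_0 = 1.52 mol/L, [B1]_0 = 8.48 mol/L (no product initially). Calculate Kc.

Kc = 0.0102 (mol/L)^-2

Let X = conversion of A1.
Concentrations: [A1] = 1.52 − 1.52X; [B1] = 8.48 − 3.04X; [B2] = 1.52X.
At X = 0.358: [A1] = 0.976, [B1] = 7.39, [B2] = 0.544.
Kc = [B2] / ([A1] [B1]^2) = 0.0102 (mol/L)^-2.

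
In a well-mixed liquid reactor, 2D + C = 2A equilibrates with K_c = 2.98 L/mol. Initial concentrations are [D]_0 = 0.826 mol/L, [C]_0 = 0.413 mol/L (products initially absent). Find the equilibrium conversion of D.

Let X = conversion of D; extent ξ = 0.826X/2 mol/L.
Concentrations: [D] = 0.826 − 0.826X; [C] = 0.413 − 0.413X; [A] = 0.826X.
K_c = [A]^2 / ([D]^2 [C]).
Solving K_c = 2.98 for X ∈ (0,1): X = 0.451.

X = 0.451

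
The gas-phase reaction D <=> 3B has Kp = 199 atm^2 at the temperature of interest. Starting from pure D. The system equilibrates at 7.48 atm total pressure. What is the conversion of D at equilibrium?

X = 0.629

Let X = conversion of D (basis 1 mol D); extent of reaction ξ = X.
Moles: n_D = 1 − X; n_B = 3X.
n_T = Σnᵢ = 1 + 2X.
Mole fractions y_i = n_i/n_T; Kp = p_B^3 / (p_D) with p_i = y_i·P.
Setting this equal to 199 atm^2 and taking the physical root (0 < X < 1) gives X = 0.629.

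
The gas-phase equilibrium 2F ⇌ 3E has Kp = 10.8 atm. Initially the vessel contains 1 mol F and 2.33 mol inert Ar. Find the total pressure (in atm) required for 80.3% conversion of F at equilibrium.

Basis: 1 mol F initially; let X = conversion of F. Extent ξ = 0.5X.
Mole table: n_F = 1 − X; n_E = 1.5X; n_I = 2.33 (inert).
Total moles n_T = 3.33 + 0.5X.
Kp = p_E^3 / (p_F^2) with p_i = (n_i/n_T)·P.
At X = 0.803: the mole-fraction product g(X) = Π y_i^ν_i = 12.07. Since Kp = g(X)·P^{1}, P = (Kp/g)^(1/1) = (10.8/12.07)^(1/1) = 0.895 atm.

P = 0.895 atm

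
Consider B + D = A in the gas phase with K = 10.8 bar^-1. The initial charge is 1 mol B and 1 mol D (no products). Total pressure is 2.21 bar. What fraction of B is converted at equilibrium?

X = 0.799

Let X = conversion of B (basis 1 mol B); extent of reaction ξ = X.
Species balance: n_B = 1 − X; n_D = 1 − X; n_A = X.
n_T = Σnᵢ = 2 − X.
With p_i = (n_i/n_T)P, K = p_A / (p_B p_D).
This yields a degree-2 equation in X; solving on (0,1), X = 0.799.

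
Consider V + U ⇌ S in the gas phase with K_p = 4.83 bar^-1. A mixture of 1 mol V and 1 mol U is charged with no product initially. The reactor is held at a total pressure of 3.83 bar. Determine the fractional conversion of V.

X = 0.774

Basis: 1 mol V initially; let X = conversion of V. Extent ξ = X.
Mole table: n_V = 1 − X; n_U = 1 − X; n_S = X.
Summing: n_T = 2 − X.
y_i = n_i/n_T, p_i = y_i·P. K_p = p_S / (p_V p_U).
This yields a degree-2 equation in X; solving on (0,1), X = 0.774.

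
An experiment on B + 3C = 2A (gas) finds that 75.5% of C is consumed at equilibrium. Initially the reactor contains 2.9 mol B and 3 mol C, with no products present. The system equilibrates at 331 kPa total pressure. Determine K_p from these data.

Basis: 3 mol C initially; let X = conversion of C. Extent ξ = X.
Species balance: n_B = 2.9 − X; n_C = 3 − 3X; n_A = 2X.
Total moles n_T = 5.9 − 2X.
At X = 0.755: n_B = 2.15, n_C = 0.735, n_A = 1.51, n_T = 4.39.
p_i = (n_i/n_T)·P. K_p = p_A^2 / (p_B p_C^3) = 0.000471 kPa^-2.

K_p = 0.000471 kPa^-2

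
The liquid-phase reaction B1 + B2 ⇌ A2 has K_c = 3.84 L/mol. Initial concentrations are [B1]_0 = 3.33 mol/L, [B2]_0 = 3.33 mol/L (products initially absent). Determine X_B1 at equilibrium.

X = 0.757

Let X = conversion of B1; extent ξ = 3.33·X mol/L.
Concentrations: [B1] = 3.33 − 3.33X; [B2] = 3.33 − 3.33X; [A2] = 3.33X.
K_c = [A2] / ([B1] [B2]).
This equals 3.84 at X = 0.757 (the root in 0 < X < 1).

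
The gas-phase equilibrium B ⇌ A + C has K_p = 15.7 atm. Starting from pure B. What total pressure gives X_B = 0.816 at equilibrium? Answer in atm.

P = 7.88 atm

Take 1 mol B as basis and let X be its fractional conversion, so ξ = X.
Mole table: n_B = 1 − X; n_A = X; n_C = X.
Summing: n_T = 1 + X.
K_p = p_A p_C / (p_B) with p_i = (n_i/n_T)·P.
At X = 0.816: the mole-fraction product g(X) = Π y_i^ν_i = 1.993. Since K_p = g(X)·P^{1}, P = (K_p/g)^(1/1) = (15.7/1.993)^(1/1) = 7.88 atm.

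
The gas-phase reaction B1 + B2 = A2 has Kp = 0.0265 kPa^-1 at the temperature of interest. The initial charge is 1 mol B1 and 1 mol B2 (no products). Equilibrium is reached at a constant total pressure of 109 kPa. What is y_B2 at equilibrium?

y_B2 = 0.336

Take 1 mol B1 as basis and let X be its fractional conversion, so ξ = X.
Species balance: n_B1 = 1 − X; n_B2 = 1 − X; n_A2 = X.
Total moles n_T = 2 − X.
With p_i = (n_i/n_T)P, Kp = p_A2 / (p_B1 p_B2).
This yields a degree-2 equation in X; solving on (0,1), X = 0.493.
Then n_B2 = 0.507, n_T = 1.51, so y_B2 = 0.336.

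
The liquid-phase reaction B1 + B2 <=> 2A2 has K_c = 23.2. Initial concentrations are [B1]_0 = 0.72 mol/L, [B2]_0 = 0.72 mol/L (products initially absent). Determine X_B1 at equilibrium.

Let X = conversion of B1; extent ξ = 0.72·X mol/L.
Concentrations: [B1] = 0.72 − 0.72X; [B2] = 0.72 − 0.72X; [A2] = 1.44X.
K_c = [A2]^2 / ([B1] [B2]).
Solving K_c = 23.2 for X ∈ (0,1): X = 0.707.

X = 0.707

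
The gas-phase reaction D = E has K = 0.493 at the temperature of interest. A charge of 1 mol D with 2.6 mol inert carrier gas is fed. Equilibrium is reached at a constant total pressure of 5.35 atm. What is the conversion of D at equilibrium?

X = 0.330

Let X = conversion of D (basis 1 mol D); extent of reaction ξ = X.
Mole table: n_D = 1 − X; n_E = X; n_I = 2.6 (inert).
Total moles n_T = 3.6 (Δν = 0, constant).
With p_i = (n_i/n_T)P, K = p_E / (p_D).
Substituting and setting equal to 0.493 gives a polynomial in X; the root in (0,1) is X = 0.330.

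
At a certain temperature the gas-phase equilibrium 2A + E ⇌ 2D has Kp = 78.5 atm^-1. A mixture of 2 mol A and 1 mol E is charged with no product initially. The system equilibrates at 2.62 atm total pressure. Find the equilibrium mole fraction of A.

y_A = 0.174

Let X = conversion of A (basis 2 mol A); extent of reaction ξ = X.
Moles: n_A = 2 − 2X; n_E = 1 − X; n_D = 2X.
Summing: n_T = 3 − X.
With p_i = (n_i/n_T)P, Kp = p_D^2 / (p_A^2 p_E).
This yields a degree-3 equation in X; solving on (0,1), X = 0.809.
Then n_A = 0.382, n_T = 2.19, so y_A = 0.174.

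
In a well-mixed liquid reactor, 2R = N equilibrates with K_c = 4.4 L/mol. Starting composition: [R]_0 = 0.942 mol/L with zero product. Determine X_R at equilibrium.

X = 0.708

Let X = conversion of R; extent ξ = 0.942X/2 mol/L.
Concentrations: [R] = 0.942 − 0.942X; [N] = 0.471X.
K_c = [N] / ([R]^2).
This equals 4.4 at X = 0.708 (the root in 0 < X < 1).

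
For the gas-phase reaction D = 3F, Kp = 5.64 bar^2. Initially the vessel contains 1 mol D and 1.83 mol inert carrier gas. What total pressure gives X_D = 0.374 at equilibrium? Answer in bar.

P = 5.66 bar

Let X = conversion of D (basis 1 mol D); extent of reaction ξ = X.
Mole table: n_D = 1 − X; n_F = 3X; n_I = 1.83 (inert).
Summing: n_T = 2.83 + 2X.
Kp = p_F^3 / (p_D) with p_i = (n_i/n_T)·P.
At X = 0.374: the mole-fraction product g(X) = Π y_i^ν_i = 0.1762. Since Kp = g(X)·P^{2}, P = (Kp/g)^(1/2) = (5.64/0.1762)^(1/2) = 5.66 bar.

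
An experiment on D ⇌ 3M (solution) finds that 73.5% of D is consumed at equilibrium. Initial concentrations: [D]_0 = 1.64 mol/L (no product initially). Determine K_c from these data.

K_c = 109 (mol/L)^2

Let X = conversion of D.
Concentrations: [D] = 1.64 − 1.64X; [M] = 4.92X.
At X = 0.735: [D] = 0.435, [M] = 3.62.
K_c = [M]^3 / ([D]) = 109 (mol/L)^2.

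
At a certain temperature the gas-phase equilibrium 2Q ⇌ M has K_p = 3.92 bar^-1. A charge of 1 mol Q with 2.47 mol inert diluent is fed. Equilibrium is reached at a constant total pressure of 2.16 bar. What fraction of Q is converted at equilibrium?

Basis: 1 mol Q initially; let X = conversion of Q. Extent ξ = 0.5X.
At extent ξ: n_Q = 1 − X; n_M = 0.5X; n_I = 2.47 (inert).
Total moles n_T = 3.47 − 0.5X.
Mole fractions y_i = n_i/n_T; K_p = p_M / (p_Q^2) with p_i = y_i·P.
Setting this equal to 3.92 bar^-1 and taking the physical root (0 < X < 1) gives X = 0.652.

X = 0.652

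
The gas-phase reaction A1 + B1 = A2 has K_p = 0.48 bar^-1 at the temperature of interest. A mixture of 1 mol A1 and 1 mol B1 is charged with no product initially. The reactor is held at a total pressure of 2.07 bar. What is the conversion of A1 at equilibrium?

X = 0.292

Basis: 1 mol A1 initially; let X = conversion of A1. Extent ξ = X.
At extent ξ: n_A1 = 1 − X; n_B1 = 1 − X; n_A2 = X.
Total moles n_T = 2 − X.
y_i = n_i/n_T, p_i = y_i·P. K_p = p_A2 / (p_A1 p_B1).
Equating to 0.48 bar^-1 and solving on 0 < X < 1: X = 0.292.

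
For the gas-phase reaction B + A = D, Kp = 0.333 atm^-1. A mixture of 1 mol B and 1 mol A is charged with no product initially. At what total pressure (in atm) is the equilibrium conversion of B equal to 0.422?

P = 5.99 atm

Let X = conversion of B (basis 1 mol B); extent of reaction ξ = X.
Mole table: n_B = 1 − X; n_A = 1 − X; n_D = X.
n_T = Σnᵢ = 2 − X.
Kp = p_D / (p_B p_A) with p_i = (n_i/n_T)·P.
At X = 0.422: the mole-fraction product g(X) = Π y_i^ν_i = 1.993. Since Kp = g(X)·P^{-1}, P = (g/Kp)^(1/1) = (1.993/0.333)^(1/1) = 5.99 atm.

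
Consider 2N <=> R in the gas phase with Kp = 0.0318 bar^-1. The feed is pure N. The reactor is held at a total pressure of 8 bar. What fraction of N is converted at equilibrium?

X = 0.296

Basis: 1 mol N initially; let X = conversion of N. Extent ξ = 0.5X.
Moles: n_N = 1 − X; n_R = 0.5X.
Total moles n_T = 1 − 0.5X.
Mole fractions y_i = n_i/n_T; Kp = p_R / (p_N^2) with p_i = y_i·P.
Setting this equal to 0.0318 bar^-1 and taking the physical root (0 < X < 1) gives X = 0.296.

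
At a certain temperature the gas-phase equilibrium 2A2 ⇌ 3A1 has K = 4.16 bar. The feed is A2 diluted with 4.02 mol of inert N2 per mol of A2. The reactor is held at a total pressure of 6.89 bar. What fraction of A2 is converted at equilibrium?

Take 1 mol A2 as basis and let X be its fractional conversion, so ξ = 0.5X.
Mole table: n_A2 = 1 − X; n_A1 = 1.5X; n_I = 4.02 (inert).
n_T = Σnᵢ = 5.02 + 0.5X.
y_i = n_i/n_T, p_i = y_i·P. K = p_A1^3 / (p_A2^2).
This yields a degree-3 equation in X; solving on (0,1), X = 0.565.

X = 0.565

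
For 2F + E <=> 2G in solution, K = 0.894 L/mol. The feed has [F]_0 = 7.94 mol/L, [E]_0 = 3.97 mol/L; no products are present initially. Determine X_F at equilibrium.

Let X = conversion of F; extent ξ = 7.94X/2 mol/L.
Concentrations: [F] = 7.94 − 7.94X; [E] = 3.97 − 3.97X; [G] = 7.94X.
K = [G]^2 / ([F]^2 [E]).
Equating to 0.894 L/mol: the physical root is X = 0.556.

X = 0.556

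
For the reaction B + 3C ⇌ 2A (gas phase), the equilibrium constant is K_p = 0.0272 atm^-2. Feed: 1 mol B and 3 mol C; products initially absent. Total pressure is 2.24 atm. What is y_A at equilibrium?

y_A = 0.098

Take 1 mol B as basis and let X be its fractional conversion, so ξ = X.
Mole table: n_B = 1 − X; n_C = 3 − 3X; n_A = 2X.
Total moles n_T = 4 − 2X.
With p_i = (n_i/n_T)P, K_p = p_A^2 / (p_B p_C^3).
Equating to 0.0272 atm^-2 and solving on 0 < X < 1: X = 0.178.
Then n_A = 0.356, n_T = 3.64, so y_A = 0.098.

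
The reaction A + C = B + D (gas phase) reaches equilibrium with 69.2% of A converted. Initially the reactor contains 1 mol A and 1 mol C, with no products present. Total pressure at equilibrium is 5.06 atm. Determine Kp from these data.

Kp = 5.05

Basis: 1 mol A initially; let X = conversion of A. Extent ξ = X.
Species balance: n_A = 1 − X; n_C = 1 − X; n_B = X; n_D = X.
n_T stays at 2 (no change in mole number).
At X = 0.692: n_A = 0.308, n_C = 0.308, n_B = 0.692, n_D = 0.692, n_T = 2.
p_i = (n_i/n_T)·P. Kp = p_B p_D / (p_A p_C) = 5.05.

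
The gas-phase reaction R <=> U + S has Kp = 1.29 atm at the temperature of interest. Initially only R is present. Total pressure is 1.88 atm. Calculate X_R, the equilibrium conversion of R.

X = 0.638

Basis: 1 mol R initially; let X = conversion of R. Extent ξ = X.
At extent ξ: n_R = 1 − X; n_U = X; n_S = X.
Total moles n_T = 1 + X.
Mole fractions y_i = n_i/n_T; Kp = p_U p_S / (p_R) with p_i = y_i·P.
Equating to 1.29 atm and solving on 0 < X < 1: X = 0.638.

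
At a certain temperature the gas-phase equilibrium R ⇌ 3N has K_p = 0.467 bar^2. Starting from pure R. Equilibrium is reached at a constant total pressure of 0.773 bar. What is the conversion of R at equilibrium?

Let X = conversion of R (basis 1 mol R); extent of reaction ξ = X.
Moles: n_R = 1 − X; n_N = 3X.
Summing: n_T = 1 + 2X.
y_i = n_i/n_T, p_i = y_i·P. K_p = p_N^3 / (p_R).
This yields a degree-3 equation in X; solving on (0,1), X = 0.382.

X = 0.382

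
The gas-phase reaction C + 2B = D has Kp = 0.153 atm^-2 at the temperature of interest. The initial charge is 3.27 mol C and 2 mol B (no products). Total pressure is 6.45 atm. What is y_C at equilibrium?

y_C = 0.657

Basis: 2 mol B initially; let X = conversion of B. Extent ξ = X.
Species balance: n_C = 3.27 − X; n_B = 2 − 2X; n_D = X.
Total moles n_T = 5.27 − 2X.
y_i = n_i/n_T, p_i = y_i·P. Kp = p_D / (p_C p_B^2).
This yields a degree-3 equation in X; solving on (0,1), X = 0.615.
Then n_C = 2.66, n_T = 4.04, so y_C = 0.657.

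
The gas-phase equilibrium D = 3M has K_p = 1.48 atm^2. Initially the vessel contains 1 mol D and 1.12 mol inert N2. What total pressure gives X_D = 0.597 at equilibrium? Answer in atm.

Basis: 1 mol D initially; let X = conversion of D. Extent ξ = X.
At extent ξ: n_D = 1 − X; n_M = 3X; n_I = 1.12 (inert).
Total moles n_T = 2.12 + 2X.
K_p = p_M^3 / (p_D) with p_i = (n_i/n_T)·P.
At X = 0.597: the mole-fraction product g(X) = Π y_i^ν_i = 1.298. Since K_p = g(X)·P^{2}, P = (K_p/g)^(1/2) = (1.48/1.298)^(1/2) = 1.07 atm.

P = 1.07 atm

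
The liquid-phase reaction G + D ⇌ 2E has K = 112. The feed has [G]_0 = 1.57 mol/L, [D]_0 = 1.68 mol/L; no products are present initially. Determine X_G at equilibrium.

X = 0.867

Let X = conversion of G; extent ξ = 1.57·X mol/L.
Concentrations: [G] = 1.57 − 1.57X; [D] = 1.68 − 1.57X; [E] = 3.14X.
K = [E]^2 / ([G] [D]).
Solving K = 112 for X ∈ (0,1): X = 0.867.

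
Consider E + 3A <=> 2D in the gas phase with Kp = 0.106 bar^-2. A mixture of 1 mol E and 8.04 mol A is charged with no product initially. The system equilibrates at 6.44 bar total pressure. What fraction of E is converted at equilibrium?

Let X = conversion of E (basis 1 mol E); extent of reaction ξ = X.
Mole table: n_E = 1 − X; n_A = 8.04 − 3X; n_D = 2X.
Total moles n_T = 9.04 − 2X.
y_i = n_i/n_T, p_i = y_i·P. Kp = p_D^2 / (p_E p_A^3).
Equating to 0.106 bar^-2 and solving on 0 < X < 1: X = 0.812.

X = 0.812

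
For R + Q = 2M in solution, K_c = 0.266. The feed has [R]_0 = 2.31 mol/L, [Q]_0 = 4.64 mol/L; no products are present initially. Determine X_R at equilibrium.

X = 0.286

Let X = conversion of R; extent ξ = 2.31·X mol/L.
Concentrations: [R] = 2.31 − 2.31X; [Q] = 4.64 − 2.31X; [M] = 4.62X.
K_c = [M]^2 / ([R] [Q]).
This equals 0.266 at X = 0.286 (the root in 0 < X < 1).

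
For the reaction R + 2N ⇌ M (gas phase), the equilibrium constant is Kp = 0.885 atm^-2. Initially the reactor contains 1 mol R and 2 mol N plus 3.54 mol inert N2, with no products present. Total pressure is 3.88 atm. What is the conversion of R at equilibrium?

Basis: 1 mol R initially; let X = conversion of R. Extent ξ = X.
Moles: n_R = 1 − X; n_N = 2 − 2X; n_M = X; n_I = 3.54 (inert).
Summing: n_T = 6.54 − 2X.
Mole fractions y_i = n_i/n_T; Kp = p_M / (p_R p_N^2) with p_i = y_i·P.
Substituting and setting equal to 0.885 atm^-2 gives a polynomial in X; the root in (0,1) is X = 0.380.

X = 0.380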